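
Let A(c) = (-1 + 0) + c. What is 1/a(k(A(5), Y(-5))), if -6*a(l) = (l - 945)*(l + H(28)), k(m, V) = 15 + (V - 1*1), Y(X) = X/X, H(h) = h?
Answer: 1/6665 ≈ 0.00015004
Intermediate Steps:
A(c) = -1 + c
Y(X) = 1
k(m, V) = 14 + V (k(m, V) = 15 + (V - 1) = 15 + (-1 + V) = 14 + V)
a(l) = -(-945 + l)*(28 + l)/6 (a(l) = -(l - 945)*(l + 28)/6 = -(-945 + l)*(28 + l)/6)
1/a(k(A(5), Y(-5))) = 1/(4410 - (14 + 1)²/6 + 917*(14 + 1)/6) = 1/(4410 - ⅙*15² + (917/6)*15) = 1/(4410 - ⅙*225 + 4585/2) = 1/(4410 - 75/2 + 4585/2) = 1/6665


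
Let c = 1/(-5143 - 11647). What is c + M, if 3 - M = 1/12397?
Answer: 27148161/9049810 ≈ 2.9999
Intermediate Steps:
M = 37190/12397 (M = 3 - 1/12397 = 37190/12397 ≈ 2.9999)
c = -1/16790 (c = 1/(-16790) = -1/16790 ≈ -5.9559e-5)
c + M = -1/16790 + 37190/12397 = 27148161/9049810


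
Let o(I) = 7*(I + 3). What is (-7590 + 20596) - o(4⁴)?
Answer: 11193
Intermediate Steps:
o(I) = 21 + 7*I (o(I) = 7*(3 + I) = 21 + 7*I)
(-7590 + 20596) - o(4⁴) = (-7590 + 20596) - (21 + 7*4⁴) = 13006 - (21 + 7*256) = 13006 - (21 + 1792) = 13006 - 1*1813 = 13006 - 1813 = 11193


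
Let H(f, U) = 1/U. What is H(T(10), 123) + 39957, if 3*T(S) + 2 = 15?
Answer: 4914712/123 ≈ 39957.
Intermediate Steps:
T(S) = 13/3 (T(S) = -2/3 + (1/3)*15 = -2/3 + 5 = 13/3)
H(T(10), 123) + 39957 = 1/123 + 39957 = 4914712/123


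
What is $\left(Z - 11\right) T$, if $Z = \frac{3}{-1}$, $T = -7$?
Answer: $98$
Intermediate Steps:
$Z = -3$ ($Z = 3 \left(-1\right) = -3$)
$\left(Z - 11\right) T = \left(-3 - 11\right) \left(-7\right) = \left(-14\right) \left(-7\right) = 98$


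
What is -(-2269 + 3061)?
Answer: -792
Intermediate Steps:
-(-2269 + 3061) = -1*792 = -792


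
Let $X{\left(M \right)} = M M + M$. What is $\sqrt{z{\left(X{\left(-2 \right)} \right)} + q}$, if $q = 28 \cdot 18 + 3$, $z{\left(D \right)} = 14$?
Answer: $\sqrt{521} \approx 22.825$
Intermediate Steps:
$X{\left(M \right)} = M + M^{2}$ ($X{\left(M \right)} = M^{2} + M = M + M^{2}$)
$q = 507$ ($q = 504 + 3 = 507$)
$\sqrt{z{\left(X{\left(-2 \right)} \right)} + q} = \sqrt{14 + 507} = \sqrt{521}$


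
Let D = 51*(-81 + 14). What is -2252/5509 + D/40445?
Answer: -109906393/222811505 ≈ -0.49327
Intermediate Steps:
D = -3417 (D = 51*(-67) = -3417)
-2252/5509 + D/40445 = -2252/5509 - 3417/40445 = -109906393/222811505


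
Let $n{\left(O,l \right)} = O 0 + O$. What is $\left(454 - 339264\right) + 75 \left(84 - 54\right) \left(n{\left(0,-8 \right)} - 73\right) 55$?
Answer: $-9372560$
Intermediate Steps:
$n{\left(O,l \right)} = O$ ($n{\left(O,l \right)} = 0 + O = O$)
$\left(454 - 339264\right) + 75 \left(84 - 54\right) \left(n{\left(0,-8 \right)} - 73\right) 55 = \left(454 - 339264\right) + 75 \left(84 - 54\right) \left(0 - 73\right) 55 = \left(454 - 339264\right) + 75 \cdot 30 \left(-73\right) 55 = -338810 + 75 \left(-2190\right) 55 = -338810 - 9033750 = -9372560$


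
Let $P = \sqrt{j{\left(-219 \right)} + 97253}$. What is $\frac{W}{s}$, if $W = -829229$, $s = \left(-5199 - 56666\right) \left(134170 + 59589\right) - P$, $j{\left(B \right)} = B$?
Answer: $\frac{9939885543737515}{143685784435983189191} - \frac{829229 \sqrt{97034}}{143685784435983189191} \approx 6.9178 \cdot 10^{-5}$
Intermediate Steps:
$P = \sqrt{97034}$ ($P = \sqrt{-219 + 97253} = \sqrt{97034} \approx 311.5$)
$s = -11986900535 - \sqrt{97034}$ ($s = \left(-5199 - 56666\right) \left(134170 + 59589\right) - \sqrt{97034} = \left(-61865\right) 193759 - \sqrt{97034} = -11986900535 - \sqrt{97034} \approx -1.1987 \cdot 10^{10}$)
$\frac{W}{s} = - \frac{829229}{-11986900535 - \sqrt{97034}}$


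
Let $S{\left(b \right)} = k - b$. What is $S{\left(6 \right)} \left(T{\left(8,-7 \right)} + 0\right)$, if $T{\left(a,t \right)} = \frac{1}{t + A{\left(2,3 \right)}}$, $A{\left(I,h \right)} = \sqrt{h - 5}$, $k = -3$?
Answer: $\frac{21}{17} + \frac{3 i \sqrt{2}}{17} \approx 1.2353 + 0.24957 i$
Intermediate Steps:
$S{\left(b \right)} = -3 - b$
$A{\left(I,h \right)} = \sqrt{-5 + h}$
$T{\left(a,t \right)} = \frac{1}{t + i \sqrt{2}}$ ($T{\left(a,t \right)} = \frac{1}{t + \sqrt{-5 + 3}} = \frac{1}{t + \sqrt{-2}} = \frac{1}{t + i \sqrt{2}}$)
$S{\left(6 \right)} \left(T{\left(8,-7 \right)} + 0\right) = \left(-3 - 6\right) \left(\frac{1}{-7 + i \sqrt{2}} + 0\right) = \frac{-3 - 6}{-7 + i \sqrt{2}} = - \frac{9}{-7 + i \sqrt{2}}$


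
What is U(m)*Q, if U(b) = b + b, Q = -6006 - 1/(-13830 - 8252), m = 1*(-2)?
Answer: 265248982/11041 ≈ 24024.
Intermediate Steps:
m = -2
Q = -132624491/22082 (Q = -6006 - 1/(-22082) = -6006 - 1*(-1/22082) = -6006 + 1/22082 = -132624491/22082 ≈ -6006.0)
U(b) = 2*b
U(m)*Q = (2*(-2))*(-132624491/22082) = -4*(-132624491/22082) = 265248982/11041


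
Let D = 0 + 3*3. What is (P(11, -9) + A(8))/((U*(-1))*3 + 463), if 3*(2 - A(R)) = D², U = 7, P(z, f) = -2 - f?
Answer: -9/221 ≈ -0.040724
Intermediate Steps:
D = 9 (D = 0 + 9 = 9)
A(R) = -25 (A(R) = 2 - ⅓*9² = 2 - ⅓*81 = 2 - 27 = -25)
(P(11, -9) + A(8))/((U*(-1))*3 + 463) = ((-2 - 1*(-9)) - 25)/((7*(-1))*3 + 463) = ((-2 + 9) - 25)/(-7*3 + 463) = (7 - 25)/(-21 + 463) = -18/442 = -18*1/442 = -9/221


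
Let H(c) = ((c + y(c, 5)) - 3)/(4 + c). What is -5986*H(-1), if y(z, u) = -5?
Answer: 17958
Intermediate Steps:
H(c) = (-8 + c)/(4 + c) (H(c) = ((c - 5) - 3)/(4 + c) = ((-5 + c) - 3)/(4 + c) = (-8 + c)/(4 + c))
-5986*H(-1) = -5986*(-8 - 1)/(4 - 1) = -5986*(-9)/3 = -5986*(-3) = 17958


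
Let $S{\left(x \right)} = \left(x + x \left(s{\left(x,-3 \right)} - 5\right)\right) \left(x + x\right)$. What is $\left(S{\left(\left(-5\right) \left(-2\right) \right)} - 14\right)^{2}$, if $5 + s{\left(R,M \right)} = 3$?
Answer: $1473796$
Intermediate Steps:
$s{\left(R,M \right)} = -2$ ($s{\left(R,M \right)} = -5 + 3 = -2$)
$S{\left(x \right)} = - 12 x^{2}$ ($S{\left(x \right)} = \left(x + x \left(-2 - 5\right)\right) \left(x + x\right) = \left(x + x \left(-7\right)\right) 2 x = \left(x - 7 x\right) 2 x = - 6 x 2 x = - 12 x^{2}$)
$\left(S{\left(\left(-5\right) \left(-2\right) \right)} - 14\right)^{2} = \left(- 12 \left(\left(-5\right) \left(-2\right)\right)^{2} - 14\right)^{2} = \left(- 12 \cdot 10^{2} - 14\right)^{2} = \left(\left(-12\right) 100 - 14\right)^{2} = \left(-1200 - 14\right)^{2} = \left(-1214\right)^{2} = 1473796$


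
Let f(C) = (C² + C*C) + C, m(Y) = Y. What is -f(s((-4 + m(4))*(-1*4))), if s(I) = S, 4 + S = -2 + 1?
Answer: -45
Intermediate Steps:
S = -5 (S = -4 + (-2 + 1) = -4 - 1 = -5)
s(I) = -5
f(C) = C + 2*C² (f(C) = (C² + C²) + C = 2*C² + C = C + 2*C²)
-f(s((-4 + m(4))*(-1*4))) = -(-5)*(1 + 2*(-5)) = -(-5)*(1 - 10) = -(-5)*(-9) = -1*45 = -45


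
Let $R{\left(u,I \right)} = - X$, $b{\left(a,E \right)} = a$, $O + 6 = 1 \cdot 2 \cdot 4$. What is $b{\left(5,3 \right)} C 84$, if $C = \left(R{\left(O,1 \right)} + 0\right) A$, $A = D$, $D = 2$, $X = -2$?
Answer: $1680$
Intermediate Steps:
$O = 2$ ($O = -6 + 1 \cdot 2 \cdot 4 = -6 + 2 \cdot 4 = -6 + 8 = 2$)
$A = 2$
$R{\left(u,I \right)} = 2$ ($R{\left(u,I \right)} = \left(-1\right) \left(-2\right) = 2$)
$C = 4$ ($C = \left(2 + 0\right) 2 = 2 \cdot 2 = 4$)
$b{\left(5,3 \right)} C 84 = 5 \cdot 4 \cdot 84 = 20 \cdot 84 = 1680$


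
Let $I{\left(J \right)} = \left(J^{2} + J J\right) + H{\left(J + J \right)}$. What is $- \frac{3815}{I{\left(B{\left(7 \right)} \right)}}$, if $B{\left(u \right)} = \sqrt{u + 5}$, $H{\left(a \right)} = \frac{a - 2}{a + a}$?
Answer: $- \frac{4486440}{28811} - \frac{15260 \sqrt{3}}{28811} \approx -156.64$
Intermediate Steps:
$H{\left(a \right)} = \frac{-2 + a}{2 a}$
$B{\left(u \right)} = \sqrt{5 + u}$
$I{\left(J \right)} = 2 J^{2} + \frac{-2 + 2 J}{4 J}$ ($I{\left(J \right)} = \left(J^{2} + J J\right) + \frac{-2 + \left(J + J\right)}{2 \left(J + J\right)} = \left(J^{2} + J^{2}\right) + \frac{-2 + 2 J}{2 \cdot 2 J} = 2 J^{2} + \frac{\frac{1}{2 J} \left(-2 + 2 J\right)}{2} = 2 J^{2} + \frac{-2 + 2 J}{4 J}$)
$- \frac{3815}{I{\left(B{\left(7 \right)} \right)}} = - \frac{3815}{\frac{1}{2} \frac{1}{\sqrt{5 + 7}} \left(-1 + \sqrt{5 + 7} + 4 \left(\sqrt{5 + 7}\right)^{3}\right)} = - \frac{3815}{\frac{1}{2} \frac{1}{\sqrt{12}} \left(-1 + \sqrt{12} + 4 \left(\sqrt{12}\right)^{3}\right)} = - \frac{3815}{\frac{1}{2} \frac{1}{2 \sqrt{3}} \left(-1 + 2 \sqrt{3} + 4 \left(2 \sqrt{3}\right)^{3}\right)} = - \frac{3815}{\frac{1}{2} \frac{\sqrt{3}}{6} \left(-1 + 2 \sqrt{3} + 4 \cdot 24 \sqrt{3}\right)} = - \frac{3815}{\frac{1}{2} \frac{\sqrt{3}}{6} \left(-1 + 2 \sqrt{3} + 96 \sqrt{3}\right)} = - \frac{3815}{\frac{1}{2} \frac{\sqrt{3}}{6} \left(-1 + 98 \sqrt{3}\right)} = - \frac{3815}{\frac{1}{12} \sqrt{3} \left(-1 + 98 \sqrt{3}\right)} = - 3815 \frac{4 \sqrt{3}}{-1 + 98 \sqrt{3}} = - \frac{15260 \sqrt{3}}{-1 + 98 \sqrt{3}}$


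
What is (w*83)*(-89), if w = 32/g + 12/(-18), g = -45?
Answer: 457994/45 ≈ 10178.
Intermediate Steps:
w = -62/45 (w = 32/(-45) + 12/(-18) = 32*(-1/45) + 12*(-1/18) = -32/45 - ⅔ = -62/45 ≈ -1.3778)
(w*83)*(-89) = -62/45*83*(-89) = -5146/45*(-89) = 457994/45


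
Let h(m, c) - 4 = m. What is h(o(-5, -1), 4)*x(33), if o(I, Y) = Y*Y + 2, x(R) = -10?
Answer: -70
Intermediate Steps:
o(I, Y) = 2 + Y² (o(I, Y) = Y² + 2 = 2 + Y²)
h(m, c) = 4 + m
h(o(-5, -1), 4)*x(33) = (4 + (2 + (-1)²))*(-10) = (4 + (2 + 1))*(-10) = (4 + 3)*(-10) = 7*(-10) = -70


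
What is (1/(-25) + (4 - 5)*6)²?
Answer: 22801/625 ≈ 36.482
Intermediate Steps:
(1/(-25) + (4 - 5)*6)² = (-1/25 - 1*6)² = (-1/25 - 6)² = (-151/25)² = 22801/625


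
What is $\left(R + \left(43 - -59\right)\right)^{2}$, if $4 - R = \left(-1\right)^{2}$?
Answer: $11025$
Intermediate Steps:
$R = 3$ ($R = 4 - \left(-1\right)^{2} = 4 - 1 = 3$)
$\left(R + \left(43 - -59\right)\right)^{2} = \left(3 + \left(43 - -59\right)\right)^{2} = \left(3 + \left(43 + 59\right)\right)^{2} = \left(3 + 102\right)^{2} = 105^{2} = 11025$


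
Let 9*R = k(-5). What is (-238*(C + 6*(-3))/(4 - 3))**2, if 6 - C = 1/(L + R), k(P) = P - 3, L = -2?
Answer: 1300107249/169 ≈ 7.6929e+6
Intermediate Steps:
k(P) = -3 + P
R = -8/9 (R = (-3 - 5)/9 = (1/9)*(-8) = -8/9 ≈ -0.88889)
C = 165/26 (C = 6 - 1/(-2 - 8/9) = 6 - 1/(-26/9) = 6 - 1*(-9/26) = 6 + 9/26 = 165/26 ≈ 6.3462)
(-238*(C + 6*(-3))/(4 - 3))**2 = (-238*(165/26 + 6*(-3))/(4 - 3))**2 = (-238*(165/26 - 18)/1)**2 = (-(-36057)/13)**2 = (-238*(-303/26))**2 = (36057/13)**2 = 1300107249/169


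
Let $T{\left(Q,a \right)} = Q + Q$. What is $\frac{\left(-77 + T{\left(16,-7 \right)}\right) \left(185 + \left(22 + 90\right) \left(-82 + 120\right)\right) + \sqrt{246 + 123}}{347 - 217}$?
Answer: $- \frac{39969}{26} + \frac{3 \sqrt{41}}{130} \approx -1537.1$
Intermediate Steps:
$T{\left(Q,a \right)} = 2 Q$
$\frac{\left(-77 + T{\left(16,-7 \right)}\right) \left(185 + \left(22 + 90\right) \left(-82 + 120\right)\right) + \sqrt{246 + 123}}{347 - 217} = \frac{\left(-77 + 2 \cdot 16\right) \left(185 + \left(22 + 90\right) \left(-82 + 120\right)\right) + \sqrt{246 + 123}}{347 - 217} = \frac{\left(-77 + 32\right) \left(185 + 112 \cdot 38\right) + \sqrt{369}}{130} = \left(- 45 \left(185 + 4256\right) + 3 \sqrt{41}\right) \frac{1}{130} = \left(\left(-45\right) 4441 + 3 \sqrt{41}\right) \frac{1}{130} = \left(-199845 + 3 \sqrt{41}\right) \frac{1}{130} = - \frac{39969}{26} + \frac{3 \sqrt{41}}{130}$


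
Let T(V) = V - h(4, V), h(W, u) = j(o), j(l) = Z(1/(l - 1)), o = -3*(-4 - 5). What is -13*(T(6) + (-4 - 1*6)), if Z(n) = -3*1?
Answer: 13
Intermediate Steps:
o = 27 (o = -3*(-9) = 27)
Z(n) = -3
j(l) = -3
h(W, u) = -3
T(V) = 3 + V (T(V) = V - 1*(-3) = V + 3 = 3 + V)
-13*(T(6) + (-4 - 1*6)) = -13*((3 + 6) + (-4 - 1*6)) = -13*(9 + (-4 - 6)) = -13*(9 - 10) = -13*(-1) = 13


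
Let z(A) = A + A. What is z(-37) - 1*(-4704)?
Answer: 4630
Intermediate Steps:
z(A) = 2*A
z(-37) - 1*(-4704) = 2*(-37) - 1*(-4704) = -74 + 4704 = 4630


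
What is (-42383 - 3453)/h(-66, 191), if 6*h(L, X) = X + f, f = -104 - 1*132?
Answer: 91672/15 ≈ 6111.5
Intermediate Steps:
f = -236 (f = -104 - 132 = -236)
h(L, X) = -118/3 + X/6 (h(L, X) = (X - 236)/6 = (-236 + X)/6 = -118/3 + X/6)
(-42383 - 3453)/h(-66, 191) = (-42383 - 3453)/(-118/3 + (⅙)*191) = -45836/(-118/3 + 191/6) = -45836/(-15/2) = -45836*(-2/15) = 91672/15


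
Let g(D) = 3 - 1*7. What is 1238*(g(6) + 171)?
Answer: 206746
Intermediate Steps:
g(D) = -4 (g(D) = 3 - 7 = -4)
1238*(g(6) + 171) = 1238*(-4 + 171) = 1238*167 = 206746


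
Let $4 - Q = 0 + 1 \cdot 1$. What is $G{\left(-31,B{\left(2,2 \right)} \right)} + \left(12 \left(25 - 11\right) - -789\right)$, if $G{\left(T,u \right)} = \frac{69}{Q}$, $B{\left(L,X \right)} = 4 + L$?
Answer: $980$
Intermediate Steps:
$Q = 3$ ($Q = 4 - \left(0 + 1 \cdot 1\right) = 4 - \left(0 + 1\right) = 4 - 1 = 3$)
$G{\left(T,u \right)} = 23$ ($G{\left(T,u \right)} = \frac{69}{3} = 69 \cdot \frac{1}{3} = 23$)
$G{\left(-31,B{\left(2,2 \right)} \right)} + \left(12 \left(25 - 11\right) - -789\right) = 23 + \left(12 \left(25 - 11\right) - -789\right) = 23 + \left(12 \cdot 14 + 789\right) = 23 + \left(168 + 789\right) = 23 + 957 = 980$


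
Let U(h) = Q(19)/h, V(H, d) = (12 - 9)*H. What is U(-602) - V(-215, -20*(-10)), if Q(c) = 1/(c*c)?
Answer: 140172689/217322 ≈ 645.00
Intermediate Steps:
Q(c) = c**(-2) (Q(c) = 1/(c**2) = c**(-2))
V(H, d) = 3*H
U(h) = 1/(361*h) (U(h) = 1/(19**2*h) = 1/(361*h))
U(-602) - V(-215, -20*(-10)) = (1/361)/(-602) - 3*(-215) = (1/361)*(-1/602) - 1*(-645) = -1/217322 + 645 = 140172689/217322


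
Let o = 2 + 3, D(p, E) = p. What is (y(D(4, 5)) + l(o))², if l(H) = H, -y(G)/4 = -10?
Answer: 2025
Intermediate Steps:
y(G) = 40 (y(G) = -4*(-10) = 40)
o = 5
(y(D(4, 5)) + l(o))² = (40 + 5)² = 45² = 2025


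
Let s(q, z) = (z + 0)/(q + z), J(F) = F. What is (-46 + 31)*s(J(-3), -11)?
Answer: -165/14 ≈ -11.786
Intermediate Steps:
s(q, z) = z/(q + z)
(-46 + 31)*s(J(-3), -11) = (-46 + 31)*(-11/(-3 - 11)) = -(-165)/(-14) = -(-165)*(-1)/14 = -15*11/14 = -165/14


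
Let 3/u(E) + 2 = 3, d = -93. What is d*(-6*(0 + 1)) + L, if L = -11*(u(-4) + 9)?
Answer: 426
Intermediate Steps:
u(E) = 3 (u(E) = 3/(-2 + 3) = 3/1 = 3*1 = 3)
L = -132 (L = -11*(3 + 9) = -11*12 = -132)
d*(-6*(0 + 1)) + L = -(-558)*(0 + 1) - 132 = -(-558) - 132 = -93*(-6) - 132 = 558 - 132 = 426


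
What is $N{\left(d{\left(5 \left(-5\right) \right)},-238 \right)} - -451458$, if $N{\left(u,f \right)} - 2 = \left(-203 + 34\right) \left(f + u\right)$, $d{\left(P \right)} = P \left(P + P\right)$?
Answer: $280432$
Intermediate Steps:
$d{\left(P \right)} = 2 P^{2}$ ($d{\left(P \right)} = P 2 P = 2 P^{2}$)
$N{\left(u,f \right)} = 2 - 169 f - 169 u$ ($N{\left(u,f \right)} = 2 + \left(-203 + 34\right) \left(f + u\right) = 2 - 169 \left(f + u\right) = 2 - \left(169 f + 169 u\right) = 2 - 169 f - 169 u$)
$N{\left(d{\left(5 \left(-5\right) \right)},-238 \right)} - -451458 = \left(2 - -40222 - 169 \cdot 2 \left(5 \left(-5\right)\right)^{2}\right) - -451458 = \left(2 + 40222 - 169 \cdot 2 \left(-25\right)^{2}\right) + 451458 = \left(2 + 40222 - 169 \cdot 2 \cdot 625\right) + 451458 = \left(2 + 40222 - 211250\right) + 451458 = -171026 + 451458 = 280432$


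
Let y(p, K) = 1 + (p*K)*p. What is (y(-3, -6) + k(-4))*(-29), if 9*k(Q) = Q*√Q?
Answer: 1537 + 232*I/9 ≈ 1537.0 + 25.778*I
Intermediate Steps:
y(p, K) = 1 + K*p² (y(p, K) = 1 + (K*p)*p = 1 + K*p²)
k(Q) = Q^(3/2)/9 (k(Q) = (Q*√Q)/9 = Q^(3/2)/9)
(y(-3, -6) + k(-4))*(-29) = ((1 - 6*(-3)²) + (-4)^(3/2)/9)*(-29) = ((1 - 6*9) + (-8*I)/9)*(-29) = ((1 - 54) - 8*I/9)*(-29) = (-53 - 8*I/9)*(-29) = 1537 + 232*I/9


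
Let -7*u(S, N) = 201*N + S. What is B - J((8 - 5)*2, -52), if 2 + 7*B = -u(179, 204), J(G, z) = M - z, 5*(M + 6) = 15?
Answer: 38768/49 ≈ 791.18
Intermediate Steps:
M = -3 (M = -6 + (⅕)*15 = -6 + 3 = -3)
u(S, N) = -201*N/7 - S/7 (u(S, N) = -(201*N + S)/7 = -(S + 201*N)/7 = -201*N/7 - S/7)
J(G, z) = -3 - z
B = 41169/49 (B = -2/7 + (-(-201/7*204 - ⅐*179))/7 = -2/7 + (-(-41004/7 - 179/7))/7 = -2/7 + (-1*(-41183/7))/7 = -2/7 + (⅐)*(41183/7) = -2/7 + 41183/49 = 41169/49 ≈ 840.18)
B - J((8 - 5)*2, -52) = 41169/49 - (-3 - 1*(-52)) = 41169/49 - (-3 + 52) = 41169/49 - 1*49 = 41169/49 - 49 = 38768/49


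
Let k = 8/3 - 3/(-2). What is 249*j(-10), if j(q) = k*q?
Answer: -10375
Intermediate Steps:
k = 25/6 (k = 8*(1/3) - 3*(-1/2) = 8/3 + 3/2 = 25/6 ≈ 4.1667)
j(q) = 25*q/6
249*j(-10) = 249*((25/6)*(-10)) = 249*(-125/3) = -10375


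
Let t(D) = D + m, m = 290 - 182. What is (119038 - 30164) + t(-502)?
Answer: 88480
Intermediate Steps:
m = 108
t(D) = 108 + D (t(D) = D + 108 = 108 + D)
(119038 - 30164) + t(-502) = (119038 - 30164) + (108 - 502) = 88874 - 394 = 88480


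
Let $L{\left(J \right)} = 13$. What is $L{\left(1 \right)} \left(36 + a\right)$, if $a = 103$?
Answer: $1807$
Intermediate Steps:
$L{\left(1 \right)} \left(36 + a\right) = 13 \left(36 + 103\right) = 13 \cdot 139 = 1807$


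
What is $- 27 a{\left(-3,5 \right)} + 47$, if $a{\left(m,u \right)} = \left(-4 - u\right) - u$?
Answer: $425$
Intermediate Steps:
$a{\left(m,u \right)} = -4 - 2 u$
$- 27 a{\left(-3,5 \right)} + 47 = - 27 \left(-4 - 10\right) + 47 = \left(-27\right) \left(-14\right) + 47 = 378 + 47 = 425$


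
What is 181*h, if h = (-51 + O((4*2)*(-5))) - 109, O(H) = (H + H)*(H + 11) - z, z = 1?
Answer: 390779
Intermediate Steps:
O(H) = -1 + 2*H*(11 + H) (O(H) = (H + H)*(H + 11) - 1*1 = (2*H)*(11 + H) - 1 = 2*H*(11 + H) - 1 = -1 + 2*H*(11 + H))
h = 2159 (h = (-51 + (-1 + 2*((4*2)*(-5))**2 + 22*((4*2)*(-5)))) - 109 = (-51 + (-1 + 2*(8*(-5))**2 + 22*(8*(-5)))) - 109 = (-51 + (-1 + 2*(-40)**2 + 22*(-40))) - 109 = (-51 + (-1 + 2*1600 - 880)) - 109 = (-51 + (-1 + 3200 - 880)) - 109 = (-51 + 2319) - 109 = 2268 - 109 = 2159)
181*h = 181*2159 = 390779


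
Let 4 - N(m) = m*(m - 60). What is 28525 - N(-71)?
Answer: 37822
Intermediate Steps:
N(m) = 4 - m*(-60 + m) (N(m) = 4 - m*(m - 60) = 4 - m*(-60 + m))
28525 - N(-71) = 28525 - (4 - 1*(-71)**2 + 60*(-71)) = 28525 - (4 - 1*5041 - 4260) = 28525 - (4 - 5041 - 4260) = 28525 - 1*(-9297) = 28525 + 9297 = 37822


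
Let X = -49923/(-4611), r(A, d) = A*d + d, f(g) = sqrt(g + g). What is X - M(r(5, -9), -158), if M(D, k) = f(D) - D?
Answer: -66357/1537 - 6*I*sqrt(3) ≈ -43.173 - 10.392*I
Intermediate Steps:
f(g) = sqrt(2)*sqrt(g) (f(g) = sqrt(2*g) = sqrt(2)*sqrt(g))
r(A, d) = d + A*d
M(D, k) = -D + sqrt(2)*sqrt(D) (M(D, k) = sqrt(2)*sqrt(D) - D = -D + sqrt(2)*sqrt(D))
X = 16641/1537 (X = -49923*(-1/4611) = 16641/1537 ≈ 10.827)
X - M(r(5, -9), -158) = 16641/1537 - (-(-9)*(1 + 5) + sqrt(2)*sqrt(-9*(1 + 5))) = 16641/1537 - (-(-9)*6 + sqrt(2)*sqrt(-9*6)) = 16641/1537 - (-1*(-54) + sqrt(2)*sqrt(-54)) = 16641/1537 - (54 + sqrt(2)*(3*I*sqrt(6))) = 16641/1537 - (54 + 6*I*sqrt(3)) = 16641/1537 + (-54 - 6*I*sqrt(3)) = -66357/1537 - 6*I*sqrt(3)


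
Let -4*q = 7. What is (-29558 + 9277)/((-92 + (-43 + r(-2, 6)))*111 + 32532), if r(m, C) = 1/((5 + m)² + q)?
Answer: -588149/509307 ≈ -1.1548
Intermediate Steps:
q = -7/4 (q = -¼*7 = -7/4 ≈ -1.7500)
r(m, C) = 1/(-7/4 + (5 + m)²) (r(m, C) = 1/((5 + m)² - 7/4) = 1/(-7/4 + (5 + m)²))
(-29558 + 9277)/((-92 + (-43 + r(-2, 6)))*111 + 32532) = (-29558 + 9277)/((-92 + (-43 + 4/(-7 + 4*(5 - 2)²)))*111 + 32532) = -20281/((-92 + (-43 + 4/(-7 + 4*3²)))*111 + 32532) = -20281/((-92 + (-43 + 4/(-7 + 4*9)))*111 + 32532) = -20281/((-92 + (-43 + 4/(-7 + 36)))*111 + 32532) = -20281/((-92 + (-43 + 4/29))*111 + 32532) = -20281/((-92 - 1243/29)*111 + 32532) = -20281/(-3911/29*111 + 32532) = -20281/(-434121/29 + 32532) = -20281/509307/29 = -20281*29/509307 = -588149/509307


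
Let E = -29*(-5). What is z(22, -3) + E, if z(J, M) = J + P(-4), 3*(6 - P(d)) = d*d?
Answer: 503/3 ≈ 167.67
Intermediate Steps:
P(d) = 6 - d**2/3 (P(d) = 6 - d*d/3 = 6 - d**2/3)
z(J, M) = 2/3 + J (z(J, M) = J + (6 - 1/3*(-4)**2) = J + (6 - 1/3*16) = J + (6 - 16/3) = J + 2/3 = 2/3 + J)
E = 145
z(22, -3) + E = (2/3 + 22) + 145 = 68/3 + 145 = 503/3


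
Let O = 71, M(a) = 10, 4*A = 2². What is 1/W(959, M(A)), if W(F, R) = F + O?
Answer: 1/1030 ≈ 0.00097087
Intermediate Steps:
A = 1 (A = (¼)*2² = (¼)*4 = 1)
W(F, R) = 71 + F (W(F, R) = F + 71 = 71 + F)
1/W(959, M(A)) = 1/(71 + 959) = 1/1030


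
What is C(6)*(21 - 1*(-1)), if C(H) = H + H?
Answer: 264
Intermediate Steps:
C(H) = 2*H
C(6)*(21 - 1*(-1)) = (2*6)*(21 - 1*(-1)) = 12*(21 + 1) = 12*22 = 264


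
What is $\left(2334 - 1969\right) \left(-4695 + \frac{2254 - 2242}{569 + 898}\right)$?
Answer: $- \frac{837985615}{489} \approx -1.7137 \cdot 10^{6}$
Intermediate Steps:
$\left(2334 - 1969\right) \left(-4695 + \frac{2254 - 2242}{569 + 898}\right) = 365 \left(-4695 + \frac{12}{1467}\right) = 365 \left(-4695 + 12 \cdot \frac{1}{1467}\right) = 365 \left(-4695 + \frac{4}{489}\right) = 365 \left(- \frac{2295851}{489}\right) = - \frac{837985615}{489}$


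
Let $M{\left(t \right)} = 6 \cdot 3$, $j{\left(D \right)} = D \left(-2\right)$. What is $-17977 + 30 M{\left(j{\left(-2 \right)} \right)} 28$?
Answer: $-2857$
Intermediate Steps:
$j{\left(D \right)} = - 2 D$
$M{\left(t \right)} = 18$
$-17977 + 30 M{\left(j{\left(-2 \right)} \right)} 28 = -17977 + 30 \cdot 18 \cdot 28 = -17977 + 540 \cdot 28 = -17977 + 15120 = -2857$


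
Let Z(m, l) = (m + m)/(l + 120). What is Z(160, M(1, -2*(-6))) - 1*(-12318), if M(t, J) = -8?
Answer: 86246/7 ≈ 12321.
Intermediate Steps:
Z(m, l) = 2*m/(120 + l) (Z(m, l) = (2*m)/(120 + l) = 2*m/(120 + l))
Z(160, M(1, -2*(-6))) - 1*(-12318) = 2*160/(120 - 8) - 1*(-12318) = 2*160/112 + 12318 = 2*160*(1/112) + 12318 = 20/7 + 12318 = 86246/7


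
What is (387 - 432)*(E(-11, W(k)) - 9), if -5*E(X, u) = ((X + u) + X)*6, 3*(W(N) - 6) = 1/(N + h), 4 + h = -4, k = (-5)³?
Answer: -61065/133 ≈ -459.14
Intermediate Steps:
k = -125
h = -8 (h = -4 - 4 = -8)
W(N) = 6 + 1/(3*(-8 + N)) (W(N) = 6 + 1/(3*(N - 8)) = 6 + 1/(3*(-8 + N)))
E(X, u) = -12*X/5 - 6*u/5 (E(X, u) = -((X + u) + X)*6/5 = -(u + 2*X)*6/5 = -(6*u + 12*X)/5 = -12*X/5 - 6*u/5)
(387 - 432)*(E(-11, W(k)) - 9) = (387 - 432)*((-12/5*(-11) - 2*(-143 + 18*(-125))/(5*(-8 - 125))) - 9) = -45*((132/5 - 2*(-143 - 2250)/(5*(-133))) - 9) = -45*((132/5 - 2*(-1)*(-2393)/(5*133)) - 9) = -45*((132/5 - 6/5*2393/399) - 9) = -45*((132/5 - 4786/665) - 9) = -45*(2554/133 - 9) = -45*1357/133 = -61065/133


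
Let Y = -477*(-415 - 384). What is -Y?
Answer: -381123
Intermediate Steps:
Y = 381123 (Y = -477*(-799) = 381123)
-Y = -1*381123 = -381123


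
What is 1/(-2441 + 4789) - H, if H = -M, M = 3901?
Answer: 9159549/2348 ≈ 3901.0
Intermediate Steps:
H = -3901 (H = -1*3901 = -3901)
1/(-2441 + 4789) - H = 1/(-2441 + 4789) - 1*(-3901) = 1/2348 + 3901 = 9159549/2348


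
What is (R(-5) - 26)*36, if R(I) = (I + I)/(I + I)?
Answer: -900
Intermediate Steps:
R(I) = 1 (R(I) = (2*I)/((2*I)) = (2*I)*(1/(2*I)) = 1)
(R(-5) - 26)*36 = (1 - 26)*36 = -25*36 = -900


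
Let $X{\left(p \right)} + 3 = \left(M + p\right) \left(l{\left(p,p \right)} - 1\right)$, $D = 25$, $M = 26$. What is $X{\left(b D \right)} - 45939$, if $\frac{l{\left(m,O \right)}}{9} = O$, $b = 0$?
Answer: $-45968$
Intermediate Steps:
$l{\left(m,O \right)} = 9 O$
$X{\left(p \right)} = -3 + \left(-1 + 9 p\right) \left(26 + p\right)$ ($X{\left(p \right)} = -3 + \left(26 + p\right) \left(9 p - 1\right) = -3 + \left(26 + p\right) \left(-1 + 9 p\right) = -3 + \left(-1 + 9 p\right) \left(26 + p\right)$)
$X{\left(b D \right)} - 45939 = \left(-29 + 9 \left(0 \cdot 25\right)^{2} + 233 \cdot 0 \cdot 25\right) - 45939 = \left(-29 + 9 \cdot 0^{2} + 233 \cdot 0\right) - 45939 = \left(-29 + 9 \cdot 0 + 0\right) - 45939 = \left(-29 + 0 + 0\right) - 45939 = -29 - 45939 = -45968$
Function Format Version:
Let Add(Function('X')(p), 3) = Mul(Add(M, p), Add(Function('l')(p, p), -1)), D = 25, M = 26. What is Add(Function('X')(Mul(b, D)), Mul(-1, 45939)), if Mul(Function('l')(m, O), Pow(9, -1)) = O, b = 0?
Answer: -45968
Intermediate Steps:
Function('l')(m, O) = Mul(9, O)
Function('X')(p) = Add(-3, Mul(Add(-1, Mul(9, p)), Add(26, p))) (Function('X')(p) = Add(-3, Mul(Add(26, p), Add(Mul(9, p), -1))) = Add(-3, Mul(Add(26, p), Add(-1, Mul(9, p)))) = Add(-3, Mul(Add(-1, Mul(9, p)), Add(26, p))))
Add(Function('X')(Mul(b, D)), Mul(-1, 45939)) = Add(Add(-29, Mul(9, Pow(Mul(0, 25), 2)), Mul(233, Mul(0, 25))), Mul(-1, 45939)) = Add(Add(-29, Mul(9, Pow(0, 2)), Mul(233, 0)), -45939) = Add(Add(-29, Mul(9, 0), 0), -45939) = Add(Add(-29, 0, 0), -45939) = Add(-29, -45939) = -45968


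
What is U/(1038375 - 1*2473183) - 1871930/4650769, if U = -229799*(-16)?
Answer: -2473216648292/834120070919 ≈ -2.9651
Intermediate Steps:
U = 3676784
U/(1038375 - 1*2473183) - 1871930/4650769 = 3676784/(1038375 - 1*2473183) - 1871930/4650769 = 3676784/(1038375 - 2473183) - 1871930*1/4650769 = 3676784/(-1434808) - 1871930/4650769 = 3676784*(-1/1434808) - 1871930/4650769 = -459598/179351 - 1871930/4650769 = -2473216648292/834120070919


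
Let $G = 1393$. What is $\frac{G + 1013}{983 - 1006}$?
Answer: $- \frac{2406}{23} \approx -104.61$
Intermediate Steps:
$\frac{G + 1013}{983 - 1006} = \frac{1393 + 1013}{983 - 1006} = \frac{1}{-23} \cdot 2406 = \left(- \frac{1}{23}\right) 2406 = - \frac{2406}{23}$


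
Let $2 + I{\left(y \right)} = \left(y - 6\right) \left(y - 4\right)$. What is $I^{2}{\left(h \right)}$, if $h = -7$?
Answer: $19881$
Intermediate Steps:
$I{\left(y \right)} = -2 + \left(-6 + y\right) \left(-4 + y\right)$ ($I{\left(y \right)} = -2 + \left(y - 6\right) \left(y - 4\right) = -2 + \left(-6 + y\right) \left(-4 + y\right)$)
$I^{2}{\left(h \right)} = \left(22 + \left(-7\right)^{2} - -70\right)^{2} = \left(22 + 49 + 70\right)^{2} = 141^{2} = 19881$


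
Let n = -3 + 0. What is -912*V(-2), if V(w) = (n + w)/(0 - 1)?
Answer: -4560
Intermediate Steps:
n = -3
V(w) = 3 - w (V(w) = (-3 + w)/(0 - 1) = (-3 + w)/(-1) = (-3 + w)*(-1) = 3 - w)
-912*V(-2) = -912*(3 - 1*(-2)) = -912*(3 + 2) = -912*5 = -4560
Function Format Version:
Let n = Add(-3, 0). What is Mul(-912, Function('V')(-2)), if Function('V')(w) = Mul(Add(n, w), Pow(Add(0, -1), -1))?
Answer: -4560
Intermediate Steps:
n = -3
Function('V')(w) = Add(3, Mul(-1, w)) (Function('V')(w) = Mul(Add(-3, w), Pow(Add(0, -1), -1)) = Mul(Add(-3, w), Pow(-1, -1)) = Mul(Add(-3, w), -1) = Add(3, Mul(-1, w)))
Mul(-912, Function('V')(-2)) = Mul(-912, Add(3, Mul(-1, -2))) = Mul(-912, Add(3, 2)) = Mul(-912, 5) = -4560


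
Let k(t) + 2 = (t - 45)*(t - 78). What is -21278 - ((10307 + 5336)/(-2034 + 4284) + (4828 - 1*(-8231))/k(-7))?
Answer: -52903113131/2485125 ≈ -21288.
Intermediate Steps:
k(t) = -2 + (-78 + t)*(-45 + t) (k(t) = -2 + (t - 45)*(t - 78) = -2 + (-45 + t)*(-78 + t) = -2 + (-78 + t)*(-45 + t))
-21278 - ((10307 + 5336)/(-2034 + 4284) + (4828 - 1*(-8231))/k(-7)) = -21278 - ((10307 + 5336)/(-2034 + 4284) + (4828 - 1*(-8231))/(3508 + (-7)**2 - 123*(-7))) = -21278 - (15643/2250 + (4828 + 8231)/(3508 + 49 + 861)) = -21278 - (15643*(1/2250) + 13059/4418) = -21278 - (15643/2250 + 13059*(1/4418)) = -21278 - (15643/2250 + 13059/4418) = -21278 - 1*24623381/2485125 = -21278 - 24623381/2485125 = -52903113131/2485125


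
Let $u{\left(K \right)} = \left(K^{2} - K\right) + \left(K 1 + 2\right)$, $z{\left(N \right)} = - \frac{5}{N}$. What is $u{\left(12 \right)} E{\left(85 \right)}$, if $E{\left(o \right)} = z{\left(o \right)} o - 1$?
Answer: $-876$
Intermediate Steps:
$E{\left(o \right)} = -6$ ($E{\left(o \right)} = - \frac{5}{o} o - 1 = -5 - 1 = -6$)
$u{\left(K \right)} = 2 + K^{2}$ ($u{\left(K \right)} = \left(K^{2} - K\right) + \left(K + 2\right) = \left(K^{2} - K\right) + \left(2 + K\right) = 2 + K^{2}$)
$u{\left(12 \right)} E{\left(85 \right)} = \left(2 + 12^{2}\right) \left(-6\right) = \left(2 + 144\right) \left(-6\right) = 146 \left(-6\right) = -876$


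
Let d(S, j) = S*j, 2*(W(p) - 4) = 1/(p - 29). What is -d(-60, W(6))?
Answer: 5490/23 ≈ 238.70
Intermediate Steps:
W(p) = 4 + 1/(2*(-29 + p)) (W(p) = 4 + 1/(2*(p - 29)) = 4 + 1/(2*(-29 + p)))
-d(-60, W(6)) = -(-60)*(-231 + 8*6)/(2*(-29 + 6)) = -(-60)*(1/2)*(-231 + 48)/(-23) = -(-60)*(1/2)*(-1/23)*(-183) = -(-60)*183/46 = -1*(-5490/23) = 5490/23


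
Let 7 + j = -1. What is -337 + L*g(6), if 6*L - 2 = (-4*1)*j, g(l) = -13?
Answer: -1232/3 ≈ -410.67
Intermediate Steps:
j = -8 (j = -7 - 1 = -8)
L = 17/3 (L = 1/3 + (-4*1*(-8))/6 = 1/3 + (-4*(-8))/6 = 1/3 + (1/6)*32 = 1/3 + 16/3 = 17/3 ≈ 5.6667)
-337 + L*g(6) = -337 + (17/3)*(-13) = -337 - 221/3 = -1232/3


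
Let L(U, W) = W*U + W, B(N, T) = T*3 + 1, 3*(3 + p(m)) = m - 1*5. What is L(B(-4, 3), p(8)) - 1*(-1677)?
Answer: 1655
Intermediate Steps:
p(m) = -14/3 + m/3 (p(m) = -3 + (m - 1*5)/3 = -3 + (m - 5)/3 = -3 + (-5 + m)/3 = -3 + (-5/3 + m/3) = -14/3 + m/3)
B(N, T) = 1 + 3*T (B(N, T) = 3*T + 1 = 1 + 3*T)
L(U, W) = W + U*W (L(U, W) = U*W + W = W + U*W)
L(B(-4, 3), p(8)) - 1*(-1677) = (-14/3 + (⅓)*8)*(1 + (1 + 3*3)) - 1*(-1677) = (-14/3 + 8/3)*(1 + (1 + 9)) + 1677 = -2*(1 + 10) + 1677 = -2*11 + 1677 = -22 + 1677 = 1655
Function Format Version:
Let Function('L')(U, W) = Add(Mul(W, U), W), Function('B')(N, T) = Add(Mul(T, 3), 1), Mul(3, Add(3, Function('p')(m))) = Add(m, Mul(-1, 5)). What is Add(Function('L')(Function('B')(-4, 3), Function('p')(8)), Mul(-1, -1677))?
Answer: 1655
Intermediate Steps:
Function('p')(m) = Add(Rational(-14, 3), Mul(Rational(1, 3), m)) (Function('p')(m) = Add(-3, Mul(Rational(1, 3), Add(m, Mul(-1, 5)))) = Add(-3, Mul(Rational(1, 3), Add(m, -5))) = Add(-3, Mul(Rational(1, 3), Add(-5, m))) = Add(-3, Add(Rational(-5, 3), Mul(Rational(1, 3), m))) = Add(Rational(-14, 3), Mul(Rational(1, 3), m)))
Function('B')(N, T) = Add(1, Mul(3, T)) (Function('B')(N, T) = Add(Mul(3, T), 1) = Add(1, Mul(3, T)))
Function('L')(U, W) = Add(W, Mul(U, W)) (Function('L')(U, W) = Add(Mul(U, W), W) = Add(W, Mul(U, W)))
Add(Function('L')(Function('B')(-4, 3), Function('p')(8)), Mul(-1, -1677)) = Add(Mul(Add(Rational(-14, 3), Mul(Rational(1, 3), 8)), Add(1, Add(1, Mul(3, 3)))), Mul(-1, -1677)) = Add(Mul(Add(Rational(-14, 3), Rational(8, 3)), Add(1, Add(1, 9))), 1677) = Add(Mul(-2, Add(1, 10)), 1677) = Add(Mul(-2, 11), 1677) = Add(-22, 1677) = 1655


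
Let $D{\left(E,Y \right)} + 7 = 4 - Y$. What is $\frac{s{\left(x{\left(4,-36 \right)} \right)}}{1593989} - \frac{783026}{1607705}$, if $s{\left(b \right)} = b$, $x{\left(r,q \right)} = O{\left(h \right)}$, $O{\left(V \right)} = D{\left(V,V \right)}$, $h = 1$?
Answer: $- \frac{1248141261534}{2562664085245} \approx -0.48705$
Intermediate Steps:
$D{\left(E,Y \right)} = -3 - Y$ ($D{\left(E,Y \right)} = -7 - \left(-4 + Y\right) = -3 - Y$)
$O{\left(V \right)} = -3 - V$
$x{\left(r,q \right)} = -4$ ($x{\left(r,q \right)} = -3 - 1 = -4$)
$\frac{s{\left(x{\left(4,-36 \right)} \right)}}{1593989} - \frac{783026}{1607705} = - \frac{4}{1593989} - \frac{783026}{1607705} = - \frac{1248141261534}{2562664085245}$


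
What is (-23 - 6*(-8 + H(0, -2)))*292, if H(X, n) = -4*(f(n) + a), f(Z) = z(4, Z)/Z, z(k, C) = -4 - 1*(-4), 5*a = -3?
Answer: 15476/5 ≈ 3095.2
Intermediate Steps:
a = -⅗ (a = (⅕)*(-3) = -⅗ ≈ -0.60000)
z(k, C) = 0 (z(k, C) = -4 + 4 = 0)
f(Z) = 0 (f(Z) = 0/Z = 0)
H(X, n) = 12/5 (H(X, n) = -4*(0 - ⅗) = -4*(-⅗) = 12/5)
(-23 - 6*(-8 + H(0, -2)))*292 = (-23 - 6*(-8 + 12/5))*292 = (-23 - 6*(-28/5))*292 = (-23 + 168/5)*292 = (53/5)*292 = 15476/5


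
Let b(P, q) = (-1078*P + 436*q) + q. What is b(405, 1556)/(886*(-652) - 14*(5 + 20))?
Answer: -121691/289011 ≈ -0.42106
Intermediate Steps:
b(P, q) = -1078*P + 437*q
b(405, 1556)/(886*(-652) - 14*(5 + 20)) = (-1078*405 + 437*1556)/(886*(-652) - 14*(5 + 20)) = (-436590 + 679972)/(-577672 - 14*25) = 243382/(-577672 - 350) = 243382/(-578022) = 243382*(-1/578022) = -121691/289011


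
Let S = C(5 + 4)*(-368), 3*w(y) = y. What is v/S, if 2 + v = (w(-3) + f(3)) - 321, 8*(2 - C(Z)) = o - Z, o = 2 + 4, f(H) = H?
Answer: 321/874 ≈ 0.36728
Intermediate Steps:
w(y) = y/3
o = 6
C(Z) = 5/4 + Z/8 (C(Z) = 2 - (6 - Z)/8 = 2 + (-¾ + Z/8) = 5/4 + Z/8)
S = -874 (S = (5/4 + (5 + 4)/8)*(-368) = (5/4 + (⅛)*9)*(-368) = (5/4 + 9/8)*(-368) = (19/8)*(-368) = -874)
v = -321 (v = -2 + (((⅓)*(-3) + 3) - 321) = -2 + ((-1 + 3) - 321) = -2 + (2 - 321) = -2 - 319 = -321)
v/S = -321/(-874) = -321*(-1/874) = 321/874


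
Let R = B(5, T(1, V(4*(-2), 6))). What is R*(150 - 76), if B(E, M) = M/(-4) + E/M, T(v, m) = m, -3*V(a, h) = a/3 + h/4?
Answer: 237947/252 ≈ 944.23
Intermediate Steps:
V(a, h) = -a/9 - h/12 (V(a, h) = -(a/3 + h/4)/3 = -a/9 - h/12)
B(E, M) = -M/4 + E/M (B(E, M) = M*(-¼) + E/M = -M/4 + E/M)
R = 6431/504 (R = -(-4*(-2)/9 - 1/12*6)/4 + 5/(-4*(-2)/9 - 1/12*6) = -(-⅑*(-8) - ½)/4 + 5/(-⅑*(-8) - ½) = -(8/9 - ½)/4 + 5/(8/9 - ½) = -¼*7/18 + 5/(7/18) = -7/72 + 5*(18/7) = -7/72 + 90/7 = 6431/504 ≈ 12.760)
R*(150 - 76) = 6431*(150 - 76)/504 = (6431/504)*74 = 237947/252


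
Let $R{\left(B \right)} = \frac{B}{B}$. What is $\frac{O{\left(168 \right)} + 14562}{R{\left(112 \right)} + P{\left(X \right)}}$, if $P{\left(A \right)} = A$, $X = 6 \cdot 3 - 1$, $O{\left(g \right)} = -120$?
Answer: $\frac{2407}{3} \approx 802.33$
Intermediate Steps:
$R{\left(B \right)} = 1$
$X = 17$ ($X = 18 - 1 = 17$)
$\frac{O{\left(168 \right)} + 14562}{R{\left(112 \right)} + P{\left(X \right)}} = \frac{-120 + 14562}{1 + 17} = \frac{14442}{18} = 14442 \cdot \frac{1}{18} = \frac{2407}{3}$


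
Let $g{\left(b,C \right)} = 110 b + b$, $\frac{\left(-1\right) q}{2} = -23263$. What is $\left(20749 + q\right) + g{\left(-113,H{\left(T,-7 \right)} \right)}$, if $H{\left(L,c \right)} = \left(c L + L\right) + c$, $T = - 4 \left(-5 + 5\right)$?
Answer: $54732$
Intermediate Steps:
$q = 46526$ ($q = \left(-2\right) \left(-23263\right) = 46526$)
$T = 0$ ($T = \left(-4\right) 0 = 0$)
$H{\left(L,c \right)} = L + c + L c$ ($H{\left(L,c \right)} = \left(L c + L\right) + c = \left(L + L c\right) + c = L + c + L c$)
$g{\left(b,C \right)} = 111 b$
$\left(20749 + q\right) + g{\left(-113,H{\left(T,-7 \right)} \right)} = \left(20749 + 46526\right) + 111 \left(-113\right) = 67275 - 12543 = 54732$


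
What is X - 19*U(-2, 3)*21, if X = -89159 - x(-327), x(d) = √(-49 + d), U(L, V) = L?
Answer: -88361 - 2*I*√94 ≈ -88361.0 - 19.391*I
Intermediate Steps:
X = -89159 - 2*I*√94 (X = -89159 - √(-49 - 327) = -89159 - √(-376) = -89159 - 2*I*√94 ≈ -89159.0 - 19.391*I)
X - 19*U(-2, 3)*21 = (-89159 - 2*I*√94) - 19*(-2)*21 = (-89159 - 2*I*√94) - (-38)*21 = (-89159 - 2*I*√94) - 1*(-798) = (-89159 - 2*I*√94) + 798 = -88361 - 2*I*√94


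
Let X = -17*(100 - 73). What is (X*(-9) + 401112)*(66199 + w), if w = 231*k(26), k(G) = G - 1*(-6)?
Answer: 29822237613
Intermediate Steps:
k(G) = 6 + G (k(G) = G + 6 = 6 + G)
X = -459 (X = -17*27 = -459)
w = 7392 (w = 231*(6 + 26) = 231*32 = 7392)
(X*(-9) + 401112)*(66199 + w) = (-459*(-9) + 401112)*(66199 + 7392) = (4131 + 401112)*73591 = 405243*73591 = 29822237613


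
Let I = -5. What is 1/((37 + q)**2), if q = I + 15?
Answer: 1/2209 ≈ 0.00045269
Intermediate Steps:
q = 10 (q = -5 + 15 = 10)
1/((37 + q)**2) = 1/((37 + 10)**2) = 1/(47**2) = 1/2209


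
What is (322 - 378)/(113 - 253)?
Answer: ⅖ ≈ 0.40000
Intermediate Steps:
(322 - 378)/(113 - 253) = -56/(-140) = -56*(-1/140) = ⅖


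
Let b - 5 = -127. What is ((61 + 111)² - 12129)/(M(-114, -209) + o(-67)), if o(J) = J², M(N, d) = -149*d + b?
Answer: 17455/35508 ≈ 0.49158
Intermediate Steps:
b = -122 (b = 5 - 127 = -122)
M(N, d) = -122 - 149*d (M(N, d) = -149*d - 122 = -122 - 149*d)
((61 + 111)² - 12129)/(M(-114, -209) + o(-67)) = ((61 + 111)² - 12129)/((-122 - 149*(-209)) + (-67)²) = (172² - 12129)/((-122 + 31141) + 4489) = (29584 - 12129)/(31019 + 4489) = 17455/35508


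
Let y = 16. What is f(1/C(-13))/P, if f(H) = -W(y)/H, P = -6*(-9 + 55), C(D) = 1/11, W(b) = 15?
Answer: 5/1012 ≈ 0.0049407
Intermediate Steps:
C(D) = 1/11
P = -276 (P = -6*46 = -276)
f(H) = -15/H
f(1/C(-13))/P = -15/(1/(1/11))/(-276) = -15/11*(-1/276) = 5/1012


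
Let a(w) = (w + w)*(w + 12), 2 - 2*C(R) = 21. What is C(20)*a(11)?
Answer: -4807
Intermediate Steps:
C(R) = -19/2 (C(R) = 1 - ½*21 = 1 - 21/2 = -19/2)
a(w) = 2*w*(12 + w) (a(w) = (2*w)*(12 + w) = 2*w*(12 + w))
C(20)*a(11) = -19*11*(12 + 11) = -19*11*23 = -19/2*506 = -4807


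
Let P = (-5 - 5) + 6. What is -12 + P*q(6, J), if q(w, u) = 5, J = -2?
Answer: -32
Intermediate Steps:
P = -4 (P = -10 + 6 = -4)
-12 + P*q(6, J) = -12 - 4*5 = -12 - 20 = -32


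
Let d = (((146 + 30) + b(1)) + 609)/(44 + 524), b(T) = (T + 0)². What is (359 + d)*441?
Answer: 45135909/284 ≈ 1.5893e+5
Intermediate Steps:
b(T) = T²
d = 393/284 (d = (((146 + 30) + 1²) + 609)/(44 + 524) = ((176 + 1) + 609)/568 = (177 + 609)*(1/568) = 786*(1/568) = 393/284 ≈ 1.3838)
(359 + d)*441 = (359 + 393/284)*441 = (102349/284)*441 = 45135909/284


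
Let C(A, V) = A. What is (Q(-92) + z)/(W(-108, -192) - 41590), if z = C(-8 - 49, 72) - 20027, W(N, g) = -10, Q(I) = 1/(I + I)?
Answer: 3695457/7654400 ≈ 0.48279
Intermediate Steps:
Q(I) = 1/(2*I)
z = -20084 (z = (-8 - 49) - 20027 = -57 - 20027 = -20084)
(Q(-92) + z)/(W(-108, -192) - 41590) = ((1/2)/(-92) - 20084)/(-10 - 41590) = ((1/2)*(-1/92) - 20084)/(-41600) = (-1/184 - 20084)*(-1/41600) = -3695457/184*(-1/41600) = 3695457/7654400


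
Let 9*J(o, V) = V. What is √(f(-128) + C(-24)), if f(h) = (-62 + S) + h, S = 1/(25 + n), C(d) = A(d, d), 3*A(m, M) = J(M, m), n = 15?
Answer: I*√687110/60 ≈ 13.815*I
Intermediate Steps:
J(o, V) = V/9
A(m, M) = m/27 (A(m, M) = (m/9)/3 = m/27)
C(d) = d/27
S = 1/40 (S = 1/(25 + 15) = 1/40 ≈ 0.025000)
f(h) = -2479/40 + h (f(h) = (-62 + 1/40) + h = -2479/40 + h)
√(f(-128) + C(-24)) = √((-2479/40 - 128) + (1/27)*(-24)) = √(-7599/40 - 8/9) = √(-68711/360) = I*√687110/60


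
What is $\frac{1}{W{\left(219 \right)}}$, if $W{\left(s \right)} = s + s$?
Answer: $\frac{1}{438} \approx 0.0022831$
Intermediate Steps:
$W{\left(s \right)} = 2 s$
$\frac{1}{W{\left(219 \right)}} = \frac{1}{2 \cdot 219} = \frac{1}{438}$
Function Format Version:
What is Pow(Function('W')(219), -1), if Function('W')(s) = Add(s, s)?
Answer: Rational(1, 438) ≈ 0.0022831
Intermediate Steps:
Function('W')(s) = Mul(2, s)
Pow(Function('W')(219), -1) = Pow(Mul(2, 219), -1) = Pow(438, -1) = Rational(1, 438)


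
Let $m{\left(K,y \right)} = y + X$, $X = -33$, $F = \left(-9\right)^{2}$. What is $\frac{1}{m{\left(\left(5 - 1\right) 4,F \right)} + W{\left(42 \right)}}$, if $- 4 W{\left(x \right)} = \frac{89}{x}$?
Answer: $\frac{168}{7975} \approx 0.021066$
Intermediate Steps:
$W{\left(x \right)} = - \frac{89}{4 x}$ ($W{\left(x \right)} = - \frac{89 \frac{1}{x}}{4} = - \frac{89}{4 x}$)
$F = 81$
$m{\left(K,y \right)} = -33 + y$ ($m{\left(K,y \right)} = y - 33 = -33 + y$)
$\frac{1}{m{\left(\left(5 - 1\right) 4,F \right)} + W{\left(42 \right)}} = \frac{1}{\left(-33 + 81\right) - \frac{89}{4 \cdot 42}} = \frac{1}{48 - \frac{89}{168}} = \frac{1}{\frac{7975}{168}} = \frac{168}{7975}$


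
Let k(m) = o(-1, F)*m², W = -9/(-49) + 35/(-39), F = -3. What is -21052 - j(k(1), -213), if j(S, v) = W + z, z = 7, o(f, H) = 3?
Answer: -40242385/1911 ≈ -21058.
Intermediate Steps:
W = -1364/1911 (W = -9*(-1/49) + 35*(-1/39) = 9/49 - 35/39 = -1364/1911 ≈ -0.71376)
k(m) = 3*m²
j(S, v) = 12013/1911 (j(S, v) = -1364/1911 + 7 = 12013/1911)
-21052 - j(k(1), -213) = -21052 - 1*12013/1911 = -21052 - 12013/1911 = -40242385/1911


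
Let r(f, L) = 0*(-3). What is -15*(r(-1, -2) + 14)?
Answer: -210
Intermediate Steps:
r(f, L) = 0
-15*(r(-1, -2) + 14) = -15*(0 + 14) = -15*14 = -210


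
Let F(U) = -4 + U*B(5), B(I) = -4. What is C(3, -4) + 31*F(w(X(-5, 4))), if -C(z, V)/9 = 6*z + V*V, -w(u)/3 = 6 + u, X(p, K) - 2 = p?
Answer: 686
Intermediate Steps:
X(p, K) = 2 + p
w(u) = -18 - 3*u (w(u) = -3*(6 + u) = -18 - 3*u)
C(z, V) = -54*z - 9*V² (C(z, V) = -9*(6*z + V*V) = -9*(6*z + V²) = -9*(V² + 6*z) = -54*z - 9*V²)
F(U) = -4 - 4*U (F(U) = -4 + U*(-4) = -4 - 4*U)
C(3, -4) + 31*F(w(X(-5, 4))) = (-54*3 - 9*(-4)²) + 31*(-4 - 4*(-18 - 3*(2 - 5))) = (-162 - 9*16) + 31*(-4 - 4*(-18 - 3*(-3))) = (-162 - 144) + 31*(-4 - 4*(-18 + 9)) = -306 + 31*(-4 - 4*(-9)) = -306 + 31*(-4 + 36) = -306 + 31*32 = -306 + 992 = 686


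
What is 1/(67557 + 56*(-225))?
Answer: 1/54957 ≈ 1.8196e-5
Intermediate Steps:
1/(67557 + 56*(-225)) = 1/(67557 - 12600) = 1/54957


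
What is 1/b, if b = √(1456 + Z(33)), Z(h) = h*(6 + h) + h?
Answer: √694/1388 ≈ 0.018980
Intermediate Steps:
Z(h) = h + h*(6 + h)
b = 2*√694 (b = √(1456 + 33*(7 + 33)) = √(1456 + 33*40) = √(1456 + 1320) = √2776 = 2*√694 ≈ 52.688)
1/b = 1/(2*√694) = √694/1388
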